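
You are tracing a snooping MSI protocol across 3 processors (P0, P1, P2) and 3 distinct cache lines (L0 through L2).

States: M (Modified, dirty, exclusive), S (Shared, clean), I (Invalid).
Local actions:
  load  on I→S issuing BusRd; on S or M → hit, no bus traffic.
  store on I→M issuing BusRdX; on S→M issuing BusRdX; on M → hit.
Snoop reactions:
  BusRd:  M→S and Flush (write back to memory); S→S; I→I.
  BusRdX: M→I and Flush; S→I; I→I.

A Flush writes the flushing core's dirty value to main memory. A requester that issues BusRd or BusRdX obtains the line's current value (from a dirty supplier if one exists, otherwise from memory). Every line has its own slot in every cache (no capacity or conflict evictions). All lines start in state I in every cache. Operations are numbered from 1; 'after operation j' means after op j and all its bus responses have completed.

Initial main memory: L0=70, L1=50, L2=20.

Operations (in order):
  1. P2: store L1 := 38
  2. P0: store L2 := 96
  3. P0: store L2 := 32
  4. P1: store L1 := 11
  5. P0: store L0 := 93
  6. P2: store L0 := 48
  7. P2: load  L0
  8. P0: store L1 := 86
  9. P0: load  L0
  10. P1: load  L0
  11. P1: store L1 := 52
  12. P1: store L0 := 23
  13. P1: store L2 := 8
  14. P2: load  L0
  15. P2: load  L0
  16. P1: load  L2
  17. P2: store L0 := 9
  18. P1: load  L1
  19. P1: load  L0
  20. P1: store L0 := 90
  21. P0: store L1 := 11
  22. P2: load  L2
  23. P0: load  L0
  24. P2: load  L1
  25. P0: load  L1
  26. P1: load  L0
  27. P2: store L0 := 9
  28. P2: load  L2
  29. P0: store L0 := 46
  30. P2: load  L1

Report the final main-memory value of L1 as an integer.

memory[L1] = 11

1. P2: store L1 := 38  bus=[BusRdX]  L1: P0=I P1=I P2=M  mem[L1]=50
2. P0: store L2 := 96  bus=[BusRdX]  L2: P0=M P1=I P2=I  mem[L2]=20
3. P0: store L2 := 32  bus=[-]  L2: P0=M P1=I P2=I  mem[L2]=20
4. P1: store L1 := 11  bus=[BusRdX,Flush]  L1: P0=I P1=M P2=I  mem[L1]=38
5. P0: store L0 := 93  bus=[BusRdX]  L0: P0=M P1=I P2=I  mem[L0]=70
6. P2: store L0 := 48  bus=[BusRdX,Flush]  L0: P0=I P1=I P2=M  mem[L0]=93
7. P2: load  L0  bus=[-]  L0: P0=I P1=I P2=M  mem[L0]=93
8. P0: store L1 := 86  bus=[BusRdX,Flush]  L1: P0=M P1=I P2=I  mem[L1]=11
9. P0: load  L0  bus=[BusRd,Flush]  L0: P0=S P1=I P2=S  mem[L0]=48
10. P1: load  L0  bus=[BusRd]  L0: P0=S P1=S P2=S  mem[L0]=48
11. P1: store L1 := 52  bus=[BusRdX,Flush]  L1: P0=I P1=M P2=I  mem[L1]=86
12. P1: store L0 := 23  bus=[BusRdX]  L0: P0=I P1=M P2=I  mem[L0]=48
13. P1: store L2 := 8  bus=[BusRdX,Flush]  L2: P0=I P1=M P2=I  mem[L2]=32
14. P2: load  L0  bus=[BusRd,Flush]  L0: P0=I P1=S P2=S  mem[L0]=23
15. P2: load  L0  bus=[-]  L0: P0=I P1=S P2=S  mem[L0]=23
16. P1: load  L2  bus=[-]  L2: P0=I P1=M P2=I  mem[L2]=32
17. P2: store L0 := 9  bus=[BusRdX]  L0: P0=I P1=I P2=M  mem[L0]=23
18. P1: load  L1  bus=[-]  L1: P0=I P1=M P2=I  mem[L1]=86
19. P1: load  L0  bus=[BusRd,Flush]  L0: P0=I P1=S P2=S  mem[L0]=9
20. P1: store L0 := 90  bus=[BusRdX]  L0: P0=I P1=M P2=I  mem[L0]=9
21. P0: store L1 := 11  bus=[BusRdX,Flush]  L1: P0=M P1=I P2=I  mem[L1]=52
22. P2: load  L2  bus=[BusRd,Flush]  L2: P0=I P1=S P2=S  mem[L2]=8
23. P0: load  L0  bus=[BusRd,Flush]  L0: P0=S P1=S P2=I  mem[L0]=90
24. P2: load  L1  bus=[BusRd,Flush]  L1: P0=S P1=I P2=S  mem[L1]=11
25. P0: load  L1  bus=[-]  L1: P0=S P1=I P2=S  mem[L1]=11
26. P1: load  L0  bus=[-]  L0: P0=S P1=S P2=I  mem[L0]=90
27. P2: store L0 := 9  bus=[BusRdX]  L0: P0=I P1=I P2=M  mem[L0]=90
28. P2: load  L2  bus=[-]  L2: P0=I P1=S P2=S  mem[L2]=8
29. P0: store L0 := 46  bus=[BusRdX,Flush]  L0: P0=M P1=I P2=I  mem[L0]=9
30. P2: load  L1  bus=[-]  L1: P0=S P1=I P2=S  mem[L1]=11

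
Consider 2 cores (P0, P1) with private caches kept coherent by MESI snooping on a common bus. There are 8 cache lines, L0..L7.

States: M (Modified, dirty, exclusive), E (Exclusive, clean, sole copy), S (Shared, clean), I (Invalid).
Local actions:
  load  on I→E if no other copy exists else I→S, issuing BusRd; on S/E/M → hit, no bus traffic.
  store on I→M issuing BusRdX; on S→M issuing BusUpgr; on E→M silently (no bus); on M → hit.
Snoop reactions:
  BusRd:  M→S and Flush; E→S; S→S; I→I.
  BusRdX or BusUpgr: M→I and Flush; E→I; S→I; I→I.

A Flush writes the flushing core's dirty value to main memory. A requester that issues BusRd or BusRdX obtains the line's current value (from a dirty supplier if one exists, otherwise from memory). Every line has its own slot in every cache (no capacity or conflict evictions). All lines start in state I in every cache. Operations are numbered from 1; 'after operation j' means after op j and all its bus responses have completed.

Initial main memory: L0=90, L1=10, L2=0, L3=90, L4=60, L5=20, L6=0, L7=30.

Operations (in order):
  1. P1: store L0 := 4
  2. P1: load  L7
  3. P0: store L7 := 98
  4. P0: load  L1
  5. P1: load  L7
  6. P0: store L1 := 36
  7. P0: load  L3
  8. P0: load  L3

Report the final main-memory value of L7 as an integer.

memory[L7] = 98

  op1 P1: store L0 := 4 → I/M on L0; bus BusRdX; mem=90
  op2 P1: load  L7 → I/E on L7; bus BusRd; mem=30
  op3 P0: store L7 := 98 → M/I on L7; bus BusRdX; mem=30
  op4 P0: load  L1 → E/I on L1; bus BusRd; mem=10
  op5 P1: load  L7 → S/S on L7; bus BusRd Flush; mem=98
  op6 P0: store L1 := 36 → M/I on L1; bus (none); mem=10
  op7 P0: load  L3 → E/I on L3; bus BusRd; mem=90
  op8 P0: load  L3 → E/I on L3; bus (none); mem=90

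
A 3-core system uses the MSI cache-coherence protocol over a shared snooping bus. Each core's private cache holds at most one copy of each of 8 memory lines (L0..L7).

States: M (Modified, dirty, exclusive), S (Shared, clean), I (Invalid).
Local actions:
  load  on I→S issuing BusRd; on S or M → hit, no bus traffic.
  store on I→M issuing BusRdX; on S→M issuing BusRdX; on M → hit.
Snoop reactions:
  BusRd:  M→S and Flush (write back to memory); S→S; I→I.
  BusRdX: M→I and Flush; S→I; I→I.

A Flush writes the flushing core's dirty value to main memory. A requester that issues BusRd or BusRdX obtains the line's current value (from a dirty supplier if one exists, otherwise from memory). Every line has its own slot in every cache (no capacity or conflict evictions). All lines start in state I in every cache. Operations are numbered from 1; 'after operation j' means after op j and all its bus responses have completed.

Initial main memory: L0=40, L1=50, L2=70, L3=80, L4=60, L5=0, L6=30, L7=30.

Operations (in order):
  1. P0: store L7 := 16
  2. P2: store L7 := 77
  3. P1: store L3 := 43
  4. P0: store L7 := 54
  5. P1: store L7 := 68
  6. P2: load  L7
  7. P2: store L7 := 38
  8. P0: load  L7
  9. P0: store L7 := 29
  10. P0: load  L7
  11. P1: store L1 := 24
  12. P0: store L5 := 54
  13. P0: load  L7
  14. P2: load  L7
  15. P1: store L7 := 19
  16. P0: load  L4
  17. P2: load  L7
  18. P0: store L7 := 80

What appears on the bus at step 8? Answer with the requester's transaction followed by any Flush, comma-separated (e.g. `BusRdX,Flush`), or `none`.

1. P0: store L7 := 16  bus=[BusRdX]  L7: P0=M P1=I P2=I  mem[L7]=30
2. P2: store L7 := 77  bus=[BusRdX,Flush]  L7: P0=I P1=I P2=M  mem[L7]=16
3. P1: store L3 := 43  bus=[BusRdX]  L3: P0=I P1=M P2=I  mem[L3]=80
4. P0: store L7 := 54  bus=[BusRdX,Flush]  L7: P0=M P1=I P2=I  mem[L7]=77
5. P1: store L7 := 68  bus=[BusRdX,Flush]  L7: P0=I P1=M P2=I  mem[L7]=54
6. P2: load  L7  bus=[BusRd,Flush]  L7: P0=I P1=S P2=S  mem[L7]=68
7. P2: store L7 := 38  bus=[BusRdX]  L7: P0=I P1=I P2=M  mem[L7]=68
8. P0: load  L7  bus=[BusRd,Flush]  L7: P0=S P1=I P2=S  mem[L7]=38
9. P0: store L7 := 29  bus=[BusRdX]  L7: P0=M P1=I P2=I  mem[L7]=38
10. P0: load  L7  bus=[-]  L7: P0=M P1=I P2=I  mem[L7]=38
11. P1: store L1 := 24  bus=[BusRdX]  L1: P0=I P1=M P2=I  mem[L1]=50
12. P0: store L5 := 54  bus=[BusRdX]  L5: P0=M P1=I P2=I  mem[L5]=0
13. P0: load  L7  bus=[-]  L7: P0=M P1=I P2=I  mem[L7]=38
14. P2: load  L7  bus=[BusRd,Flush]  L7: P0=S P1=I P2=S  mem[L7]=29
15. P1: store L7 := 19  bus=[BusRdX]  L7: P0=I P1=M P2=I  mem[L7]=29
16. P0: load  L4  bus=[BusRd]  L4: P0=S P1=I P2=I  mem[L4]=60
17. P2: load  L7  bus=[BusRd,Flush]  L7: P0=I P1=S P2=S  mem[L7]=19
18. P0: store L7 := 80  bus=[BusRdX]  L7: P0=M P1=I P2=I  mem[L7]=19

bus = BusRd,Flush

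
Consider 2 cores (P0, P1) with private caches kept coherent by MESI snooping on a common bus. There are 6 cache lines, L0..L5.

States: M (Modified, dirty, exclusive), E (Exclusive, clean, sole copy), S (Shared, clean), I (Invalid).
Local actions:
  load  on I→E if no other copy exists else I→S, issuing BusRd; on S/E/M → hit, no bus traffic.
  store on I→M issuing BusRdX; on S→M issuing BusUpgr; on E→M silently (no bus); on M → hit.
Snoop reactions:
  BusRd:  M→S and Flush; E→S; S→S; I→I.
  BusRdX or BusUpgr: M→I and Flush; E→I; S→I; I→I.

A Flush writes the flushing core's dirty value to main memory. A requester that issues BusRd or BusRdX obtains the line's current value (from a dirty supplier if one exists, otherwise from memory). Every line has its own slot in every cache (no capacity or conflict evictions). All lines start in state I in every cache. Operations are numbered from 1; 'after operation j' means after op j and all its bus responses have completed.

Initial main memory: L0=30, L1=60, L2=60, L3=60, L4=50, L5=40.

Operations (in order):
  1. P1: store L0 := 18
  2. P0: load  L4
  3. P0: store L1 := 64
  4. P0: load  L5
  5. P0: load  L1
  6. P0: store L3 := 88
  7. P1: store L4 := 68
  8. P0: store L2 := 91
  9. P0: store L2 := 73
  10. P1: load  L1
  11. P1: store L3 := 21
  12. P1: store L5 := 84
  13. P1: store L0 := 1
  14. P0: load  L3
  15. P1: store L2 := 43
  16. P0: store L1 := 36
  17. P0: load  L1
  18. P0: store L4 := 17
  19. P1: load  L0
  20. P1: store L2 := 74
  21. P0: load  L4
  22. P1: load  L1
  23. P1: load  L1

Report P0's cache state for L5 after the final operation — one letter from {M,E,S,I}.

state = I

1. P1: store L0 := 18  bus=[BusRdX]  L0: P0=I P1=M  mem[L0]=30
2. P0: load  L4  bus=[BusRd]  L4: P0=E P1=I  mem[L4]=50
3. P0: store L1 := 64  bus=[BusRdX]  L1: P0=M P1=I  mem[L1]=60
4. P0: load  L5  bus=[BusRd]  L5: P0=E P1=I  mem[L5]=40
5. P0: load  L1  bus=[-]  L1: P0=M P1=I  mem[L1]=60
6. P0: store L3 := 88  bus=[BusRdX]  L3: P0=M P1=I  mem[L3]=60
7. P1: store L4 := 68  bus=[BusRdX]  L4: P0=I P1=M  mem[L4]=50
8. P0: store L2 := 91  bus=[BusRdX]  L2: P0=M P1=I  mem[L2]=60
9. P0: store L2 := 73  bus=[-]  L2: P0=M P1=I  mem[L2]=60
10. P1: load  L1  bus=[BusRd,Flush]  L1: P0=S P1=S  mem[L1]=64
11. P1: store L3 := 21  bus=[BusRdX,Flush]  L3: P0=I P1=M  mem[L3]=88
12. P1: store L5 := 84  bus=[BusRdX]  L5: P0=I P1=M  mem[L5]=40
13. P1: store L0 := 1  bus=[-]  L0: P0=I P1=M  mem[L0]=30
14. P0: load  L3  bus=[BusRd,Flush]  L3: P0=S P1=S  mem[L3]=21
15. P1: store L2 := 43  bus=[BusRdX,Flush]  L2: P0=I P1=M  mem[L2]=73
16. P0: store L1 := 36  bus=[BusUpgr]  L1: P0=M P1=I  mem[L1]=64
17. P0: load  L1  bus=[-]  L1: P0=M P1=I  mem[L1]=64
18. P0: store L4 := 17  bus=[BusRdX,Flush]  L4: P0=M P1=I  mem[L4]=68
19. P1: load  L0  bus=[-]  L0: P0=I P1=M  mem[L0]=30
20. P1: store L2 := 74  bus=[-]  L2: P0=I P1=M  mem[L2]=73
21. P0: load  L4  bus=[-]  L4: P0=M P1=I  mem[L4]=68
22. P1: load  L1  bus=[BusRd,Flush]  L1: P0=S P1=S  mem[L1]=36
23. P1: load  L1  bus=[-]  L1: P0=S P1=S  mem[L1]=36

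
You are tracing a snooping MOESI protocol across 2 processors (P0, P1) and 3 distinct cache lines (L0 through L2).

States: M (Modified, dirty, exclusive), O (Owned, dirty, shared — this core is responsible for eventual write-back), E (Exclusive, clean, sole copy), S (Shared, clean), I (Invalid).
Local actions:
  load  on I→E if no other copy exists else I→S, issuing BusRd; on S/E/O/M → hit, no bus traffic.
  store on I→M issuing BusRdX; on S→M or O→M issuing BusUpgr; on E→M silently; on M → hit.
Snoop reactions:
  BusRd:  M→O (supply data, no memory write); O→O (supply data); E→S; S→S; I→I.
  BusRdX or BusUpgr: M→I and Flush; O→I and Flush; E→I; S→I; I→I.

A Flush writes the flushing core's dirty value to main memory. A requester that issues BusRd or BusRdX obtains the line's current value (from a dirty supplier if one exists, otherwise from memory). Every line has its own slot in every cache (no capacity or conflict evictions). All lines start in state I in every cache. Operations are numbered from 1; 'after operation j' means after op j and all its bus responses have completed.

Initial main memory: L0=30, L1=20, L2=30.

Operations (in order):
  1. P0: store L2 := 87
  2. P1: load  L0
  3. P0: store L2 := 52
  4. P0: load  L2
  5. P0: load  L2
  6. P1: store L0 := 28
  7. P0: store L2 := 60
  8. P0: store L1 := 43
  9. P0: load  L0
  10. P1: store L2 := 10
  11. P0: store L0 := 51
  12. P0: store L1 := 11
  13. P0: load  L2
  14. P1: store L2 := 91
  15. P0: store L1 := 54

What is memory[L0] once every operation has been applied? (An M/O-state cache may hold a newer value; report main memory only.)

1. P0: store L2 := 87  bus=[BusRdX]  L2: P0=M P1=I  mem[L2]=30
2. P1: load  L0  bus=[BusRd]  L0: P0=I P1=E  mem[L0]=30
3. P0: store L2 := 52  bus=[-]  L2: P0=M P1=I  mem[L2]=30
4. P0: load  L2  bus=[-]  L2: P0=M P1=I  mem[L2]=30
5. P0: load  L2  bus=[-]  L2: P0=M P1=I  mem[L2]=30
6. P1: store L0 := 28  bus=[-]  L0: P0=I P1=M  mem[L0]=30
7. P0: store L2 := 60  bus=[-]  L2: P0=M P1=I  mem[L2]=30
8. P0: store L1 := 43  bus=[BusRdX]  L1: P0=M P1=I  mem[L1]=20
9. P0: load  L0  bus=[BusRd]  L0: P0=S P1=O  mem[L0]=30
10. P1: store L2 := 10  bus=[BusRdX,Flush]  L2: P0=I P1=M  mem[L2]=60
11. P0: store L0 := 51  bus=[BusUpgr,Flush]  L0: P0=M P1=I  mem[L0]=28
12. P0: store L1 := 11  bus=[-]  L1: P0=M P1=I  mem[L1]=20
13. P0: load  L2  bus=[BusRd]  L2: P0=S P1=O  mem[L2]=60
14. P1: store L2 := 91  bus=[BusUpgr]  L2: P0=I P1=M  mem[L2]=60
15. P0: store L1 := 54  bus=[-]  L1: P0=M P1=I  mem[L1]=20

memory[L0] = 28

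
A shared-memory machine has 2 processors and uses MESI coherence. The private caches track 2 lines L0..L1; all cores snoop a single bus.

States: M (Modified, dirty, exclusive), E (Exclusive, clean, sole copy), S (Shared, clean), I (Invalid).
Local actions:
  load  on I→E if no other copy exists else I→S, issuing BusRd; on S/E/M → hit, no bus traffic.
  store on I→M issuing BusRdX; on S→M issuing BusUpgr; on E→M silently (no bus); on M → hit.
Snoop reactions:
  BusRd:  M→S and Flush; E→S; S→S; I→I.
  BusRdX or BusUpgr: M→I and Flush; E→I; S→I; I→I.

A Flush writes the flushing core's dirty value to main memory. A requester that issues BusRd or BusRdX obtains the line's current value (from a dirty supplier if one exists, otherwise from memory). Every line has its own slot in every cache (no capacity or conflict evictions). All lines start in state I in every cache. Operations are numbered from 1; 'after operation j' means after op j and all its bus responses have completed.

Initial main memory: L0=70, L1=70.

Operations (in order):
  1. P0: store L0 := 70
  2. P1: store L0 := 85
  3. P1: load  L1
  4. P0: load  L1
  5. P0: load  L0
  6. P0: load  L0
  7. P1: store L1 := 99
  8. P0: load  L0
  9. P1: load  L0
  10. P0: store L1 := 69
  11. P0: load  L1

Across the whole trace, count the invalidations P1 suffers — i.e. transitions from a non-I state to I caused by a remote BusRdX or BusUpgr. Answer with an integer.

invalidations = 1

  op1 P0: store L0 := 70 → M/I on L0; bus BusRdX; mem=70
  op2 P1: store L0 := 85 → I/M on L0; bus BusRdX Flush; mem=70
  op3 P1: load  L1 → I/E on L1; bus BusRd; mem=70
  op4 P0: load  L1 → S/S on L1; bus BusRd; mem=70
  op5 P0: load  L0 → S/S on L0; bus BusRd Flush; mem=85
  op6 P0: load  L0 → S/S on L0; bus (none); mem=85
  op7 P1: store L1 := 99 → I/M on L1; bus BusUpgr; mem=70
  op8 P0: load  L0 → S/S on L0; bus (none); mem=85
  op9 P1: load  L0 → S/S on L0; bus (none); mem=85
  op10 P0: store L1 := 69 → M/I on L1; bus BusRdX Flush; mem=99
  op11 P0: load  L1 → M/I on L1; bus (none); mem=99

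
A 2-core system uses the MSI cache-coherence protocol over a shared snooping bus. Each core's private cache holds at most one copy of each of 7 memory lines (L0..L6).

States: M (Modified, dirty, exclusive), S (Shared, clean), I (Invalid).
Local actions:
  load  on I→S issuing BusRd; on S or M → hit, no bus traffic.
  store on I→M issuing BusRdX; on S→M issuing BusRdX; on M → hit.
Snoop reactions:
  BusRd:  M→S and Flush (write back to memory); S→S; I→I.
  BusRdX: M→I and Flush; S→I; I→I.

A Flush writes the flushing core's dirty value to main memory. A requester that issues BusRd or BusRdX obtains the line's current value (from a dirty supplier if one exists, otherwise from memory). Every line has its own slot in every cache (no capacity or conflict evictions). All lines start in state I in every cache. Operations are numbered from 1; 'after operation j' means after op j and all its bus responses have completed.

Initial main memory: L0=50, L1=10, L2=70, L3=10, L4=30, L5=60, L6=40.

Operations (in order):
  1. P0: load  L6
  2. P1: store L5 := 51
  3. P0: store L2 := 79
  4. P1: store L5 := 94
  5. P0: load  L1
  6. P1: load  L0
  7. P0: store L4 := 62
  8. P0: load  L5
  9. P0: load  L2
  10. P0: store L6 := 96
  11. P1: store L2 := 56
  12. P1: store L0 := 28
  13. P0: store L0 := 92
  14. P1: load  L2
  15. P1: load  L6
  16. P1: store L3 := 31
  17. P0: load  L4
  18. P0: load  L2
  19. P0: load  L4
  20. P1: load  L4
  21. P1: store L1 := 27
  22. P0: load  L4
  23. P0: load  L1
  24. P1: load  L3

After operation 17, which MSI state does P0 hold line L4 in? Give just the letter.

state = M

[1] P0: load  L6 | P0:S(40), P1:I | bus: BusRd
[2] P1: store L5 := 51 | P0:I, P1:M(51) | bus: BusRdX
[3] P0: store L2 := 79 | P0:M(79), P1:I | bus: BusRdX
[4] P1: store L5 := 94 | P0:I, P1:M(94) | bus: none
[5] P0: load  L1 | P0:S(10), P1:I | bus: BusRd
[6] P1: load  L0 | P0:I, P1:S(50) | bus: BusRd
[7] P0: store L4 := 62 | P0:M(62), P1:I | bus: BusRdX
[8] P0: load  L5 | P0:S(94), P1:S(94) | bus: BusRd,Flush
[9] P0: load  L2 | P0:M(79), P1:I | bus: none
[10] P0: store L6 := 96 | P0:M(96), P1:I | bus: BusRdX
[11] P1: store L2 := 56 | P0:I, P1:M(56) | bus: BusRdX,Flush
[12] P1: store L0 := 28 | P0:I, P1:M(28) | bus: BusRdX
[13] P0: store L0 := 92 | P0:M(92), P1:I | bus: BusRdX,Flush
[14] P1: load  L2 | P0:I, P1:M(56) | bus: none
[15] P1: load  L6 | P0:S(96), P1:S(96) | bus: BusRd,Flush
[16] P1: store L3 := 31 | P0:I, P1:M(31) | bus: BusRdX
[17] P0: load  L4 | P0:M(62), P1:I | bus: none
[18] P0: load  L2 | P0:S(56), P1:S(56) | bus: BusRd,Flush
[19] P0: load  L4 | P0:M(62), P1:I | bus: none
[20] P1: load  L4 | P0:S(62), P1:S(62) | bus: BusRd,Flush
[21] P1: store L1 := 27 | P0:I, P1:M(27) | bus: BusRdX
[22] P0: load  L4 | P0:S(62), P1:S(62) | bus: none
[23] P0: load  L1 | P0:S(27), P1:S(27) | bus: BusRd,Flush
[24] P1: load  L3 | P0:I, P1:M(31) | bus: none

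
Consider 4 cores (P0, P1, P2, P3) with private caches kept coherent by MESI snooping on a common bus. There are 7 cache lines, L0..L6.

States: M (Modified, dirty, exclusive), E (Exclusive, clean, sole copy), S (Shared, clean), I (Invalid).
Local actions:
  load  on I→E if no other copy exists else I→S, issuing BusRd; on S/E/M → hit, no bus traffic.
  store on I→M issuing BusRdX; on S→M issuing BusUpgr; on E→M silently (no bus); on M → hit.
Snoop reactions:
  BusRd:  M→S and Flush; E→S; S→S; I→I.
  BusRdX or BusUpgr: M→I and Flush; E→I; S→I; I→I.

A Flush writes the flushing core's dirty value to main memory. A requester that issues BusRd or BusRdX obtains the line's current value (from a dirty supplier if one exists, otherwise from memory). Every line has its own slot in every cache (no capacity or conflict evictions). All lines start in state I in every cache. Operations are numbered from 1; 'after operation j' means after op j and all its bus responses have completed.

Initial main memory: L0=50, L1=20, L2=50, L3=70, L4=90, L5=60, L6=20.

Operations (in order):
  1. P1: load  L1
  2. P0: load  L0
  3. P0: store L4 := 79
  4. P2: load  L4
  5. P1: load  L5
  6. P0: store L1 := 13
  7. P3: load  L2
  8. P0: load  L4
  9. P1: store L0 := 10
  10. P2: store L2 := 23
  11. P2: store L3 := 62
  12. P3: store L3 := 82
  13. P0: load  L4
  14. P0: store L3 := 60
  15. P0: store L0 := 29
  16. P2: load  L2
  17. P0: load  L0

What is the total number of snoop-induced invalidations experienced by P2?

[1] P1: load  L1 | P0:I, P1:E(20), P2:I, P3:I | bus: BusRd
[2] P0: load  L0 | P0:E(50), P1:I, P2:I, P3:I | bus: BusRd
[3] P0: store L4 := 79 | P0:M(79), P1:I, P2:I, P3:I | bus: BusRdX
[4] P2: load  L4 | P0:S(79), P1:I, P2:S(79), P3:I | bus: BusRd,Flush
[5] P1: load  L5 | P0:I, P1:E(60), P2:I, P3:I | bus: BusRd
[6] P0: store L1 := 13 | P0:M(13), P1:I, P2:I, P3:I | bus: BusRdX
[7] P3: load  L2 | P0:I, P1:I, P2:I, P3:E(50) | bus: BusRd
[8] P0: load  L4 | P0:S(79), P1:I, P2:S(79), P3:I | bus: none
[9] P1: store L0 := 10 | P0:I, P1:M(10), P2:I, P3:I | bus: BusRdX
[10] P2: store L2 := 23 | P0:I, P1:I, P2:M(23), P3:I | bus: BusRdX
[11] P2: store L3 := 62 | P0:I, P1:I, P2:M(62), P3:I | bus: BusRdX
[12] P3: store L3 := 82 | P0:I, P1:I, P2:I, P3:M(82) | bus: BusRdX,Flush
[13] P0: load  L4 | P0:S(79), P1:I, P2:S(79), P3:I | bus: none
[14] P0: store L3 := 60 | P0:M(60), P1:I, P2:I, P3:I | bus: BusRdX,Flush
[15] P0: store L0 := 29 | P0:M(29), P1:I, P2:I, P3:I | bus: BusRdX,Flush
[16] P2: load  L2 | P0:I, P1:I, P2:M(23), P3:I | bus: none
[17] P0: load  L0 | P0:M(29), P1:I, P2:I, P3:I | bus: none

invalidations = 1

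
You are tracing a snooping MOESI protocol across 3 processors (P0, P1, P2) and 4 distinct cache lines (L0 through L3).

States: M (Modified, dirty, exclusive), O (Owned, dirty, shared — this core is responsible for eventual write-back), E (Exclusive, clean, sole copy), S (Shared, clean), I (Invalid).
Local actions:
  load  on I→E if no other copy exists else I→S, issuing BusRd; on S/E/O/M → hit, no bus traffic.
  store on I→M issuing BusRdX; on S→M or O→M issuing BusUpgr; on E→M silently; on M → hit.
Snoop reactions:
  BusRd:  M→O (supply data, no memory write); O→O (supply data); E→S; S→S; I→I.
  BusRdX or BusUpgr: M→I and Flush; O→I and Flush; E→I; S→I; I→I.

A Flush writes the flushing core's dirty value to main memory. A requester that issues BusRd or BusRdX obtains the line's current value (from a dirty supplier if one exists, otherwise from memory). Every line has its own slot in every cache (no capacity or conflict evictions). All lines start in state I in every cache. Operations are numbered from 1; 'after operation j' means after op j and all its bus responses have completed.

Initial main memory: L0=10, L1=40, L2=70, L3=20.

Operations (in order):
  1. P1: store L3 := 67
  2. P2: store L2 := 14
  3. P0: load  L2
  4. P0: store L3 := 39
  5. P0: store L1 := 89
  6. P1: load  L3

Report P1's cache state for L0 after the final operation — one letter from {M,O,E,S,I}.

state = I

[1] P1: store L3 := 67 | P0:I, P1:M(67), P2:I | bus: BusRdX
[2] P2: store L2 := 14 | P0:I, P1:I, P2:M(14) | bus: BusRdX
[3] P0: load  L2 | P0:S(14), P1:I, P2:O(14) | bus: BusRd
[4] P0: store L3 := 39 | P0:M(39), P1:I, P2:I | bus: BusRdX,Flush
[5] P0: store L1 := 89 | P0:M(89), P1:I, P2:I | bus: BusRdX
[6] P1: load  L3 | P0:O(39), P1:S(39), P2:I | bus: BusRd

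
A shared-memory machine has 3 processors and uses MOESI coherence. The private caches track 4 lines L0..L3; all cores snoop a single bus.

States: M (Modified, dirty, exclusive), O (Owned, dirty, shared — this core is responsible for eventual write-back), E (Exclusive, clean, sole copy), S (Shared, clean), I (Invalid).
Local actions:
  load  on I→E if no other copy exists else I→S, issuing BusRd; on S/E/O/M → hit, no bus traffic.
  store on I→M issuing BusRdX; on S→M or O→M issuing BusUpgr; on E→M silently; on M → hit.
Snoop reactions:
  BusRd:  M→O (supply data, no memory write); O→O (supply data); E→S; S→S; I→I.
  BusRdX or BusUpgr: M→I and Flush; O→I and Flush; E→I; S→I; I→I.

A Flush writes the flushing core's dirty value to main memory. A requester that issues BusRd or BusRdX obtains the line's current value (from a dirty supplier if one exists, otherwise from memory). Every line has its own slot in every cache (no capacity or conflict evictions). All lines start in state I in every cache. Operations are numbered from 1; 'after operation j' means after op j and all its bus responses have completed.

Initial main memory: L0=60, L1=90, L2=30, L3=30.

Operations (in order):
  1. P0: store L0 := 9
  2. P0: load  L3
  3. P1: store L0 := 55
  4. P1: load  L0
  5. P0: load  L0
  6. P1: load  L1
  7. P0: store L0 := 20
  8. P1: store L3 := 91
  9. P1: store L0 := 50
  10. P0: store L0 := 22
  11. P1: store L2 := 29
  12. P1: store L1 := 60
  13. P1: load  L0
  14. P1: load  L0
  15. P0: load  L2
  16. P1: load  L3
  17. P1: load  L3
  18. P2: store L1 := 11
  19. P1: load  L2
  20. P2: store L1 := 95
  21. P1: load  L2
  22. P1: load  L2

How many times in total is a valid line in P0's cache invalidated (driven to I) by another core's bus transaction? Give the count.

invalidations = 3

1. P0: store L0 := 9  bus=[BusRdX]  L0: P0=M P1=I P2=I  mem[L0]=60
2. P0: load  L3  bus=[BusRd]  L3: P0=E P1=I P2=I  mem[L3]=30
3. P1: store L0 := 55  bus=[BusRdX,Flush]  L0: P0=I P1=M P2=I  mem[L0]=9
4. P1: load  L0  bus=[-]  L0: P0=I P1=M P2=I  mem[L0]=9
5. P0: load  L0  bus=[BusRd]  L0: P0=S P1=O P2=I  mem[L0]=9
6. P1: load  L1  bus=[BusRd]  L1: P0=I P1=E P2=I  mem[L1]=90
7. P0: store L0 := 20  bus=[BusUpgr,Flush]  L0: P0=M P1=I P2=I  mem[L0]=55
8. P1: store L3 := 91  bus=[BusRdX]  L3: P0=I P1=M P2=I  mem[L3]=30
9. P1: store L0 := 50  bus=[BusRdX,Flush]  L0: P0=I P1=M P2=I  mem[L0]=20
10. P0: store L0 := 22  bus=[BusRdX,Flush]  L0: P0=M P1=I P2=I  mem[L0]=50
11. P1: store L2 := 29  bus=[BusRdX]  L2: P0=I P1=M P2=I  mem[L2]=30
12. P1: store L1 := 60  bus=[-]  L1: P0=I P1=M P2=I  mem[L1]=90
13. P1: load  L0  bus=[BusRd]  L0: P0=O P1=S P2=I  mem[L0]=50
14. P1: load  L0  bus=[-]  L0: P0=O P1=S P2=I  mem[L0]=50
15. P0: load  L2  bus=[BusRd]  L2: P0=S P1=O P2=I  mem[L2]=30
16. P1: load  L3  bus=[-]  L3: P0=I P1=M P2=I  mem[L3]=30
17. P1: load  L3  bus=[-]  L3: P0=I P1=M P2=I  mem[L3]=30
18. P2: store L1 := 11  bus=[BusRdX,Flush]  L1: P0=I P1=I P2=M  mem[L1]=60
19. P1: load  L2  bus=[-]  L2: P0=S P1=O P2=I  mem[L2]=30
20. P2: store L1 := 95  bus=[-]  L1: P0=I P1=I P2=M  mem[L1]=60
21. P1: load  L2  bus=[-]  L2: P0=S P1=O P2=I  mem[L2]=30
22. P1: load  L2  bus=[-]  L2: P0=S P1=O P2=I  mem[L2]=30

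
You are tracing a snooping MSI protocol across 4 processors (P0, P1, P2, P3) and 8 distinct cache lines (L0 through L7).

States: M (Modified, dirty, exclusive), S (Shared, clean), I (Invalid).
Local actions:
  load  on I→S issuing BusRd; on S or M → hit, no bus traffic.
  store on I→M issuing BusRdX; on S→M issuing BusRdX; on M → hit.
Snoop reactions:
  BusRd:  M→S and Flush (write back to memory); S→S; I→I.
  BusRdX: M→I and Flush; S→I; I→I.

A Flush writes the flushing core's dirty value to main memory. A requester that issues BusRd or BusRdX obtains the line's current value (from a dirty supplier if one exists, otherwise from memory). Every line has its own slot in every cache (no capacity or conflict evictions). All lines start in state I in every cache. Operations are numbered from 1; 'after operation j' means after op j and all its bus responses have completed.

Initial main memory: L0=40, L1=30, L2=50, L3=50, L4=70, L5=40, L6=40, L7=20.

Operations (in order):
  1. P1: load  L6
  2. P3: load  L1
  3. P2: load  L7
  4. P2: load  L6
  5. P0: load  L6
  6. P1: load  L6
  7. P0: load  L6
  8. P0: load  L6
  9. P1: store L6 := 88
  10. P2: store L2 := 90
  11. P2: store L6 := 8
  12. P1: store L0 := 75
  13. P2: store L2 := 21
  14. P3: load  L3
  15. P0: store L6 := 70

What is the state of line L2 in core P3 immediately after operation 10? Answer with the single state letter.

  op1 P1: load  L6 → I/S/I/I on L6; bus BusRd; mem=40
  op2 P3: load  L1 → I/I/I/S on L1; bus BusRd; mem=30
  op3 P2: load  L7 → I/I/S/I on L7; bus BusRd; mem=20
  op4 P2: load  L6 → I/S/S/I on L6; bus BusRd; mem=40
  op5 P0: load  L6 → S/S/S/I on L6; bus BusRd; mem=40
  op6 P1: load  L6 → S/S/S/I on L6; bus (none); mem=40
  op7 P0: load  L6 → S/S/S/I on L6; bus (none); mem=40
  op8 P0: load  L6 → S/S/S/I on L6; bus (none); mem=40
  op9 P1: store L6 := 88 → I/M/I/I on L6; bus BusRdX; mem=40
  op10 P2: store L2 := 90 → I/I/M/I on L2; bus BusRdX; mem=50
  op11 P2: store L6 := 8 → I/I/M/I on L6; bus BusRdX Flush; mem=88
  op12 P1: store L0 := 75 → I/M/I/I on L0; bus BusRdX; mem=40
  op13 P2: store L2 := 21 → I/I/M/I on L2; bus (none); mem=50
  op14 P3: load  L3 → I/I/I/S on L3; bus BusRd; mem=50
  op15 P0: store L6 := 70 → M/I/I/I on L6; bus BusRdX Flush; mem=8

state = I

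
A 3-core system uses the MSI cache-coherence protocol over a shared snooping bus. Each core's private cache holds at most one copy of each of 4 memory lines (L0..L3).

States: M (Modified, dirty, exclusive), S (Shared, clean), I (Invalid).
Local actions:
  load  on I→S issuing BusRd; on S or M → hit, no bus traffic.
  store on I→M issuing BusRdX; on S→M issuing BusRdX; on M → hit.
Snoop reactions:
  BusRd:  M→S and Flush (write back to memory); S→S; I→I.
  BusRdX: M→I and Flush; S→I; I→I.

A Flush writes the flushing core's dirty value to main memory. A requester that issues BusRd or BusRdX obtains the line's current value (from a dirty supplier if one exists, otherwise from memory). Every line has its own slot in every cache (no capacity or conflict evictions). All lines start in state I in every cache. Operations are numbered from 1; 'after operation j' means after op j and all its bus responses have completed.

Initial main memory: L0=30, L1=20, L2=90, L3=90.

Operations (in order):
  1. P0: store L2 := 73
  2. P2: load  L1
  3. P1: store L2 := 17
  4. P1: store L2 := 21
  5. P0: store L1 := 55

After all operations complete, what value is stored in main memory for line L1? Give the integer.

1. P0: store L2 := 73  bus=[BusRdX]  L2: P0=M P1=I P2=I  mem[L2]=90
2. P2: load  L1  bus=[BusRd]  L1: P0=I P1=I P2=S  mem[L1]=20
3. P1: store L2 := 17  bus=[BusRdX,Flush]  L2: P0=I P1=M P2=I  mem[L2]=73
4. P1: store L2 := 21  bus=[-]  L2: P0=I P1=M P2=I  mem[L2]=73
5. P0: store L1 := 55  bus=[BusRdX]  L1: P0=M P1=I P2=I  mem[L1]=20

memory[L1] = 20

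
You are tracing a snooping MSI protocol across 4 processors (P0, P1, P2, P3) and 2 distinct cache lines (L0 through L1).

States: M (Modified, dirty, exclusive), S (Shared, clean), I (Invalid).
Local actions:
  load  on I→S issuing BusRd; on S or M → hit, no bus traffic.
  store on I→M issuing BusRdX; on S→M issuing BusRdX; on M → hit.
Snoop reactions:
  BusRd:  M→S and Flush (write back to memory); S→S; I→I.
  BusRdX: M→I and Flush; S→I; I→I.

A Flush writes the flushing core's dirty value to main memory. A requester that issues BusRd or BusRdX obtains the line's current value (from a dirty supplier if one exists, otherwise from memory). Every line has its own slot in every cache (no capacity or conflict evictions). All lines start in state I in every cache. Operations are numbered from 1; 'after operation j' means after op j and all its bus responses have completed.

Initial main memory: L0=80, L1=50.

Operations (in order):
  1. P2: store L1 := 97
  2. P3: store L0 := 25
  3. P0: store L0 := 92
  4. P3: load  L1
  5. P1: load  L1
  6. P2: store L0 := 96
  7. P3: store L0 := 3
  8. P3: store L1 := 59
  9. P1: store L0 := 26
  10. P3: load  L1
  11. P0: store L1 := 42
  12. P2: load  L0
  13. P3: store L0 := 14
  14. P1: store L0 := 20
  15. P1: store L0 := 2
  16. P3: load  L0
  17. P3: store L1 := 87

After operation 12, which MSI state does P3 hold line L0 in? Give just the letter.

  op1 P2: store L1 := 97 → I/I/M/I on L1; bus BusRdX; mem=50
  op2 P3: store L0 := 25 → I/I/I/M on L0; bus BusRdX; mem=80
  op3 P0: store L0 := 92 → M/I/I/I on L0; bus BusRdX Flush; mem=25
  op4 P3: load  L1 → I/I/S/S on L1; bus BusRd Flush; mem=97
  op5 P1: load  L1 → I/S/S/S on L1; bus BusRd; mem=97
  op6 P2: store L0 := 96 → I/I/M/I on L0; bus BusRdX Flush; mem=92
  op7 P3: store L0 := 3 → I/I/I/M on L0; bus BusRdX Flush; mem=96
  op8 P3: store L1 := 59 → I/I/I/M on L1; bus BusRdX; mem=97
  op9 P1: store L0 := 26 → I/M/I/I on L0; bus BusRdX Flush; mem=3
  op10 P3: load  L1 → I/I/I/M on L1; bus (none); mem=97
  op11 P0: store L1 := 42 → M/I/I/I on L1; bus BusRdX Flush; mem=59
  op12 P2: load  L0 → I/S/S/I on L0; bus BusRd Flush; mem=26
  op13 P3: store L0 := 14 → I/I/I/M on L0; bus BusRdX; mem=26
  op14 P1: store L0 := 20 → I/M/I/I on L0; bus BusRdX Flush; mem=14
  op15 P1: store L0 := 2 → I/M/I/I on L0; bus (none); mem=14
  op16 P3: load  L0 → I/S/I/S on L0; bus BusRd Flush; mem=2
  op17 P3: store L1 := 87 → I/I/I/M on L1; bus BusRdX Flush; mem=42

state = I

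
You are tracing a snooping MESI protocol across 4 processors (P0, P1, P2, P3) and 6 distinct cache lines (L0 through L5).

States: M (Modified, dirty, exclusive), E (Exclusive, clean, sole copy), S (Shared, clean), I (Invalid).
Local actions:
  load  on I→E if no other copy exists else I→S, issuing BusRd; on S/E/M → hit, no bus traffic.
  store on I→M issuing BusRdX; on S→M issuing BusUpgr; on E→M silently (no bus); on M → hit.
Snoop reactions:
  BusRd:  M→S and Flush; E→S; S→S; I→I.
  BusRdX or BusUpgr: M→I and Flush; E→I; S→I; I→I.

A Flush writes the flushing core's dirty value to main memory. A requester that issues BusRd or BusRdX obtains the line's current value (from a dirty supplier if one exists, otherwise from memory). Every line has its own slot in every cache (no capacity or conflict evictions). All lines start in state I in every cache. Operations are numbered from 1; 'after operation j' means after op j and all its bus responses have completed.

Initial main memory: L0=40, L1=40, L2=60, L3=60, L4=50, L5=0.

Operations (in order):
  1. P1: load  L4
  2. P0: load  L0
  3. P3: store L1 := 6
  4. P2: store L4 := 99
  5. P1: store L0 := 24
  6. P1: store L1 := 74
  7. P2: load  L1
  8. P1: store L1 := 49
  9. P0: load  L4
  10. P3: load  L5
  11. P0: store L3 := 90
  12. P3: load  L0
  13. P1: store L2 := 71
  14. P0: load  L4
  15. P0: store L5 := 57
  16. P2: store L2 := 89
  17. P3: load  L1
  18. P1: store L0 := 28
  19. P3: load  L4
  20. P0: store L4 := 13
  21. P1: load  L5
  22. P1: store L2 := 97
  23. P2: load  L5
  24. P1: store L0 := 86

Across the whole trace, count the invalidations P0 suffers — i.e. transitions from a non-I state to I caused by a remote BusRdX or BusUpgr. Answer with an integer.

step 1: P1: load  L4  ⟶  IEII  (L4)  txn=BusRd  M[L4]=50
step 2: P0: load  L0  ⟶  EIII  (L0)  txn=BusRd  M[L0]=40
step 3: P3: store L1 := 6  ⟶  IIIM  (L1)  txn=BusRdX  M[L1]=40
step 4: P2: store L4 := 99  ⟶  IIMI  (L4)  txn=BusRdX  M[L4]=50
step 5: P1: store L0 := 24  ⟶  IMII  (L0)  txn=BusRdX  M[L0]=40
step 6: P1: store L1 := 74  ⟶  IMII  (L1)  txn=BusRdX+Flush  M[L1]=6
step 7: P2: load  L1  ⟶  ISSI  (L1)  txn=BusRd+Flush  M[L1]=74
step 8: P1: store L1 := 49  ⟶  IMII  (L1)  txn=BusUpgr  M[L1]=74
step 9: P0: load  L4  ⟶  SISI  (L4)  txn=BusRd+Flush  M[L4]=99
step 10: P3: load  L5  ⟶  IIIE  (L5)  txn=BusRd  M[L5]=0
step 11: P0: store L3 := 90  ⟶  MIII  (L3)  txn=BusRdX  M[L3]=60
step 12: P3: load  L0  ⟶  ISIS  (L0)  txn=BusRd+Flush  M[L0]=24
step 13: P1: store L2 := 71  ⟶  IMII  (L2)  txn=BusRdX  M[L2]=60
step 14: P0: load  L4  ⟶  SISI  (L4)  txn=∅  M[L4]=99
step 15: P0: store L5 := 57  ⟶  MIII  (L5)  txn=BusRdX  M[L5]=0
step 16: P2: store L2 := 89  ⟶  IIMI  (L2)  txn=BusRdX+Flush  M[L2]=71
step 17: P3: load  L1  ⟶  ISIS  (L1)  txn=BusRd+Flush  M[L1]=49
step 18: P1: store L0 := 28  ⟶  IMII  (L0)  txn=BusUpgr  M[L0]=24
step 19: P3: load  L4  ⟶  SISS  (L4)  txn=BusRd  M[L4]=99
step 20: P0: store L4 := 13  ⟶  MIII  (L4)  txn=BusUpgr  M[L4]=99
step 21: P1: load  L5  ⟶  SSII  (L5)  txn=BusRd+Flush  M[L5]=57
step 22: P1: store L2 := 97  ⟶  IMII  (L2)  txn=BusRdX+Flush  M[L2]=89
step 23: P2: load  L5  ⟶  SSSI  (L5)  txn=BusRd  M[L5]=57
step 24: P1: store L0 := 86  ⟶  IMII  (L0)  txn=∅  M[L0]=24

invalidations = 1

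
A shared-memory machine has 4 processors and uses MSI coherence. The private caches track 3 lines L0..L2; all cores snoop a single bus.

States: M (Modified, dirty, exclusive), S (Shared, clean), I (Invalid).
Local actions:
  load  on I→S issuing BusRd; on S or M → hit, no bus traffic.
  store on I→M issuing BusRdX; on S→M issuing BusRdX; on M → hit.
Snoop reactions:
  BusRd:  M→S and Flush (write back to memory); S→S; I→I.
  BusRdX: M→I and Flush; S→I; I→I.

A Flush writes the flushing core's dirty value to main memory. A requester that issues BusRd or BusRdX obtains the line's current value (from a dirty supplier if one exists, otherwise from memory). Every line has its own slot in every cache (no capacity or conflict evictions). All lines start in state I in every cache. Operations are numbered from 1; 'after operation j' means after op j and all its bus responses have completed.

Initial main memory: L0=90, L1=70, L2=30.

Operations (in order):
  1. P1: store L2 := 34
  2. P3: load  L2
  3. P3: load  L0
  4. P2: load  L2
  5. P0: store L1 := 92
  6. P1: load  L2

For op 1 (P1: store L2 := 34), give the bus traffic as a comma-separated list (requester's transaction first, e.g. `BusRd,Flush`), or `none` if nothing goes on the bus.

1. P1: store L2 := 34  bus=[BusRdX]  L2: P0=I P1=M P2=I P3=I  mem[L2]=30
2. P3: load  L2  bus=[BusRd,Flush]  L2: P0=I P1=S P2=I P3=S  mem[L2]=34
3. P3: load  L0  bus=[BusRd]  L0: P0=I P1=I P2=I P3=S  mem[L0]=90
4. P2: load  L2  bus=[BusRd]  L2: P0=I P1=S P2=S P3=S  mem[L2]=34
5. P0: store L1 := 92  bus=[BusRdX]  L1: P0=M P1=I P2=I P3=I  mem[L1]=70
6. P1: load  L2  bus=[-]  L2: P0=I P1=S P2=S P3=S  mem[L2]=34

bus = BusRdX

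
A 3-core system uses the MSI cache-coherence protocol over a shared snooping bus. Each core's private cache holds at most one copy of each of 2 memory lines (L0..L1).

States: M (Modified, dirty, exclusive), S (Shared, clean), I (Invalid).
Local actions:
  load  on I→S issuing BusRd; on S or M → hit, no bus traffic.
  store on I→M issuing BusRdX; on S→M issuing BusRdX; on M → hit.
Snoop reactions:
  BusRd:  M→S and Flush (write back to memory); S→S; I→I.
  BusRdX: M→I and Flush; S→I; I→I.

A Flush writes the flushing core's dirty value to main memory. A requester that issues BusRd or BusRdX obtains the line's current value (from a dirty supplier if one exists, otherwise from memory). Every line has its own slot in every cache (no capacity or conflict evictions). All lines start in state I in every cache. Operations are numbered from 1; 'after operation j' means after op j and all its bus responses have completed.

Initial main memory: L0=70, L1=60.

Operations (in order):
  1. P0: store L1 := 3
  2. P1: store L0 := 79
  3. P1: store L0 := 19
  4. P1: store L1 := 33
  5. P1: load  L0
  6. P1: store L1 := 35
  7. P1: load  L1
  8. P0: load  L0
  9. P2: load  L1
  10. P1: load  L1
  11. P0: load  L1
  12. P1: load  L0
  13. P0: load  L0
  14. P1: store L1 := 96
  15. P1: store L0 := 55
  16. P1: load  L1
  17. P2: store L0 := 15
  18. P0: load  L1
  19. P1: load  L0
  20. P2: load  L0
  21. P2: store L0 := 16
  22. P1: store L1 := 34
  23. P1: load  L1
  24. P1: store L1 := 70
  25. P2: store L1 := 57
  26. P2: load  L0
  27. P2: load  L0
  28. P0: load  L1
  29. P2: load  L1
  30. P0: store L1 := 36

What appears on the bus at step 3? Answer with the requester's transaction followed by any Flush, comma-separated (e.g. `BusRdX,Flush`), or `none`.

step 1: P0: store L1 := 3  ⟶  MII  (L1)  txn=BusRdX  M[L1]=60
step 2: P1: store L0 := 79  ⟶  IMI  (L0)  txn=BusRdX  M[L0]=70
step 3: P1: store L0 := 19  ⟶  IMI  (L0)  txn=∅  M[L0]=70
step 4: P1: store L1 := 33  ⟶  IMI  (L1)  txn=BusRdX+Flush  M[L1]=3
step 5: P1: load  L0  ⟶  IMI  (L0)  txn=∅  M[L0]=70
step 6: P1: store L1 := 35  ⟶  IMI  (L1)  txn=∅  M[L1]=3
step 7: P1: load  L1  ⟶  IMI  (L1)  txn=∅  M[L1]=3
step 8: P0: load  L0  ⟶  SSI  (L0)  txn=BusRd+Flush  M[L0]=19
step 9: P2: load  L1  ⟶  ISS  (L1)  txn=BusRd+Flush  M[L1]=35
step 10: P1: load  L1  ⟶  ISS  (L1)  txn=∅  M[L1]=35
step 11: P0: load  L1  ⟶  SSS  (L1)  txn=BusRd  M[L1]=35
step 12: P1: load  L0  ⟶  SSI  (L0)  txn=∅  M[L0]=19
step 13: P0: load  L0  ⟶  SSI  (L0)  txn=∅  M[L0]=19
step 14: P1: store L1 := 96  ⟶  IMI  (L1)  txn=BusRdX  M[L1]=35
step 15: P1: store L0 := 55  ⟶  IMI  (L0)  txn=BusRdX  M[L0]=19
step 16: P1: load  L1  ⟶  IMI  (L1)  txn=∅  M[L1]=35
step 17: P2: store L0 := 15  ⟶  IIM  (L0)  txn=BusRdX+Flush  M[L0]=55
step 18: P0: load  L1  ⟶  SSI  (L1)  txn=BusRd+Flush  M[L1]=96
step 19: P1: load  L0  ⟶  ISS  (L0)  txn=BusRd+Flush  M[L0]=15
step 20: P2: load  L0  ⟶  ISS  (L0)  txn=∅  M[L0]=15
step 21: P2: store L0 := 16  ⟶  IIM  (L0)  txn=BusRdX  M[L0]=15
step 22: P1: store L1 := 34  ⟶  IMI  (L1)  txn=BusRdX  M[L1]=96
step 23: P1: load  L1  ⟶  IMI  (L1)  txn=∅  M[L1]=96
step 24: P1: store L1 := 70  ⟶  IMI  (L1)  txn=∅  M[L1]=96
step 25: P2: store L1 := 57  ⟶  IIM  (L1)  txn=BusRdX+Flush  M[L1]=70
step 26: P2: load  L0  ⟶  IIM  (L0)  txn=∅  M[L0]=15
step 27: P2: load  L0  ⟶  IIM  (L0)  txn=∅  M[L0]=15
step 28: P0: load  L1  ⟶  SIS  (L1)  txn=BusRd+Flush  M[L1]=57
step 29: P2: load  L1  ⟶  SIS  (L1)  txn=∅  M[L1]=57
step 30: P0: store L1 := 36  ⟶  MII  (L1)  txn=BusRdX  M[L1]=57

bus = none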